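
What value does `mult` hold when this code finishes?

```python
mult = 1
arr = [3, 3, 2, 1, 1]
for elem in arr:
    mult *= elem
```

Let's trace through this code step by step.

Initialize: mult = 1
Initialize: arr = [3, 3, 2, 1, 1]
Entering loop: for elem in arr:

After execution: mult = 18
18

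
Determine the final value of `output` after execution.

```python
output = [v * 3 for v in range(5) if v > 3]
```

Let's trace through this code step by step.

Initialize: output = [v * 3 for v in range(5) if v > 3]

After execution: output = [12]
[12]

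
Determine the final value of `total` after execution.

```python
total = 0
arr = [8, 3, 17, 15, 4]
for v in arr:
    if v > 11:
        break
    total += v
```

Let's trace through this code step by step.

Initialize: total = 0
Initialize: arr = [8, 3, 17, 15, 4]
Entering loop: for v in arr:

After execution: total = 11
11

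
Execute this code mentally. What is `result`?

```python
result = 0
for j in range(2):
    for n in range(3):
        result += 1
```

Let's trace through this code step by step.

Initialize: result = 0
Entering loop: for j in range(2):

After execution: result = 6
6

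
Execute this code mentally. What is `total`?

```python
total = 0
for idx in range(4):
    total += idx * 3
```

Let's trace through this code step by step.

Initialize: total = 0
Entering loop: for idx in range(4):

After execution: total = 18
18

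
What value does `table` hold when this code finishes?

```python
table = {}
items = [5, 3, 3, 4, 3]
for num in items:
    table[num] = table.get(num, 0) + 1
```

Let's trace through this code step by step.

Initialize: table = {}
Initialize: items = [5, 3, 3, 4, 3]
Entering loop: for num in items:

After execution: table = {5: 1, 3: 3, 4: 1}
{5: 1, 3: 3, 4: 1}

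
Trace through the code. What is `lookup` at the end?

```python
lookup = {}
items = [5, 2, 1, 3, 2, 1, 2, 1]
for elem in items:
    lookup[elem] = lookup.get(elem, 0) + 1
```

Let's trace through this code step by step.

Initialize: lookup = {}
Initialize: items = [5, 2, 1, 3, 2, 1, 2, 1]
Entering loop: for elem in items:

After execution: lookup = {5: 1, 2: 3, 1: 3, 3: 1}
{5: 1, 2: 3, 1: 3, 3: 1}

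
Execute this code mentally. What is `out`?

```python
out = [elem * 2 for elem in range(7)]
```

Let's trace through this code step by step.

Initialize: out = [elem * 2 for elem in range(7)]

After execution: out = [0, 2, 4, 6, 8, 10, 12]
[0, 2, 4, 6, 8, 10, 12]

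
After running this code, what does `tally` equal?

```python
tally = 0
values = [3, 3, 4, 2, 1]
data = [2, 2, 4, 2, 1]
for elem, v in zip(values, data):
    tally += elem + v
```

Let's trace through this code step by step.

Initialize: tally = 0
Initialize: values = [3, 3, 4, 2, 1]
Initialize: data = [2, 2, 4, 2, 1]
Entering loop: for elem, v in zip(values, data):

After execution: tally = 24
24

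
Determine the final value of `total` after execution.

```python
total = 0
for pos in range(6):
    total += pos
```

Let's trace through this code step by step.

Initialize: total = 0
Entering loop: for pos in range(6):

After execution: total = 15
15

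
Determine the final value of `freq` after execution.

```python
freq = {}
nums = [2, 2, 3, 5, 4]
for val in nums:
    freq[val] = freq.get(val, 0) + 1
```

Let's trace through this code step by step.

Initialize: freq = {}
Initialize: nums = [2, 2, 3, 5, 4]
Entering loop: for val in nums:

After execution: freq = {2: 2, 3: 1, 5: 1, 4: 1}
{2: 2, 3: 1, 5: 1, 4: 1}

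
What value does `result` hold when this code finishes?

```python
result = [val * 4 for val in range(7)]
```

Let's trace through this code step by step.

Initialize: result = [val * 4 for val in range(7)]

After execution: result = [0, 4, 8, 12, 16, 20, 24]
[0, 4, 8, 12, 16, 20, 24]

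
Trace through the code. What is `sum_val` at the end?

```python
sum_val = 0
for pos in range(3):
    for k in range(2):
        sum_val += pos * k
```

Let's trace through this code step by step.

Initialize: sum_val = 0
Entering loop: for pos in range(3):

After execution: sum_val = 3
3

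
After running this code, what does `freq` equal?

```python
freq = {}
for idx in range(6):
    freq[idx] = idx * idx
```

Let's trace through this code step by step.

Initialize: freq = {}
Entering loop: for idx in range(6):

After execution: freq = {0: 0, 1: 1, 2: 4, 3: 9, 4: 16, 5: 25}
{0: 0, 1: 1, 2: 4, 3: 9, 4: 16, 5: 25}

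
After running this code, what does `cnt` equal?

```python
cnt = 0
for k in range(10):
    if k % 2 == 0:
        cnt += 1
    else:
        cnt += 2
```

Let's trace through this code step by step.

Initialize: cnt = 0
Entering loop: for k in range(10):

After execution: cnt = 15
15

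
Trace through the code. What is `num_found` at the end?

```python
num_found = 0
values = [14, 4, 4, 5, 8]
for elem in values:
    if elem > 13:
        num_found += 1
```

Let's trace through this code step by step.

Initialize: num_found = 0
Initialize: values = [14, 4, 4, 5, 8]
Entering loop: for elem in values:

After execution: num_found = 1
1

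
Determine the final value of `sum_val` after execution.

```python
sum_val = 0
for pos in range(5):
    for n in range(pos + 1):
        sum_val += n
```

Let's trace through this code step by step.

Initialize: sum_val = 0
Entering loop: for pos in range(5):

After execution: sum_val = 20
20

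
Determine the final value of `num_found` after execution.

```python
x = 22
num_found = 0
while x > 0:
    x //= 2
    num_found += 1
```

Let's trace through this code step by step.

Initialize: x = 22
Initialize: num_found = 0
Entering loop: while x > 0:

After execution: num_found = 5
5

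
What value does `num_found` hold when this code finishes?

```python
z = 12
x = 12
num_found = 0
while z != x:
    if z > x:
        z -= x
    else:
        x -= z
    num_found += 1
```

Let's trace through this code step by step.

Initialize: z = 12
Initialize: x = 12
Initialize: num_found = 0
Entering loop: while z != x:

After execution: num_found = 0
0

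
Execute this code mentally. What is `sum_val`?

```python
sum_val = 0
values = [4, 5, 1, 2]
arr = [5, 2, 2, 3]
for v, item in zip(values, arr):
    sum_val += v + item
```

Let's trace through this code step by step.

Initialize: sum_val = 0
Initialize: values = [4, 5, 1, 2]
Initialize: arr = [5, 2, 2, 3]
Entering loop: for v, item in zip(values, arr):

After execution: sum_val = 24
24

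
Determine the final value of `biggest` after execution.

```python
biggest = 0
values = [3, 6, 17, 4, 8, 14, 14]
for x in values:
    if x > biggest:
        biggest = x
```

Let's trace through this code step by step.

Initialize: biggest = 0
Initialize: values = [3, 6, 17, 4, 8, 14, 14]
Entering loop: for x in values:

After execution: biggest = 17
17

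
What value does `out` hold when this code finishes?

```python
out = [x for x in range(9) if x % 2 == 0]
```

Let's trace through this code step by step.

Initialize: out = [x for x in range(9) if x % 2 == 0]

After execution: out = [0, 2, 4, 6, 8]
[0, 2, 4, 6, 8]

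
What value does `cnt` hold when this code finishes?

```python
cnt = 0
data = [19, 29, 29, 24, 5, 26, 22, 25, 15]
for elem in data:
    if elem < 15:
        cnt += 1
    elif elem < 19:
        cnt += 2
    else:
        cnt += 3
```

Let's trace through this code step by step.

Initialize: cnt = 0
Initialize: data = [19, 29, 29, 24, 5, 26, 22, 25, 15]
Entering loop: for elem in data:

After execution: cnt = 24
24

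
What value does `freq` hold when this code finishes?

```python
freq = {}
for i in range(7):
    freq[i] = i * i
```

Let's trace through this code step by step.

Initialize: freq = {}
Entering loop: for i in range(7):

After execution: freq = {0: 0, 1: 1, 2: 4, 3: 9, 4: 16, 5: 25, 6: 36}
{0: 0, 1: 1, 2: 4, 3: 9, 4: 16, 5: 25, 6: 36}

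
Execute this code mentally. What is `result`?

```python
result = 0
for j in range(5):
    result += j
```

Let's trace through this code step by step.

Initialize: result = 0
Entering loop: for j in range(5):

After execution: result = 10
10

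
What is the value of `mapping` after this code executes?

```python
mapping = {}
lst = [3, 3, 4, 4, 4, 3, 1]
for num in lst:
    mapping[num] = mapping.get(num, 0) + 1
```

Let's trace through this code step by step.

Initialize: mapping = {}
Initialize: lst = [3, 3, 4, 4, 4, 3, 1]
Entering loop: for num in lst:

After execution: mapping = {3: 3, 4: 3, 1: 1}
{3: 3, 4: 3, 1: 1}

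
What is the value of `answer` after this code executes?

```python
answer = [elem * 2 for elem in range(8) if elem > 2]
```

Let's trace through this code step by step.

Initialize: answer = [elem * 2 for elem in range(8) if elem > 2]

After execution: answer = [6, 8, 10, 12, 14]
[6, 8, 10, 12, 14]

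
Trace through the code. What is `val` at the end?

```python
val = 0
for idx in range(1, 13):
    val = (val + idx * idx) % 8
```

Let's trace through this code step by step.

Initialize: val = 0
Entering loop: for idx in range(1, 13):

After execution: val = 2
2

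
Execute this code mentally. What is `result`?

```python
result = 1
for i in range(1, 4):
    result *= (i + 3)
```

Let's trace through this code step by step.

Initialize: result = 1
Entering loop: for i in range(1, 4):

After execution: result = 120
120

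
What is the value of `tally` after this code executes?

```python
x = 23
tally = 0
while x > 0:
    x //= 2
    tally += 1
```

Let's trace through this code step by step.

Initialize: x = 23
Initialize: tally = 0
Entering loop: while x > 0:

After execution: tally = 5
5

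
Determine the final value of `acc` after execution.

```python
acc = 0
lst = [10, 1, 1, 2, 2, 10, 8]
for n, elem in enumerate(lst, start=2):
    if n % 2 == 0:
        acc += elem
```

Let's trace through this code step by step.

Initialize: acc = 0
Initialize: lst = [10, 1, 1, 2, 2, 10, 8]
Entering loop: for n, elem in enumerate(lst, start=2):

After execution: acc = 21
21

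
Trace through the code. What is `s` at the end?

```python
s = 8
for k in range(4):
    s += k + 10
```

Let's trace through this code step by step.

Initialize: s = 8
Entering loop: for k in range(4):

After execution: s = 54
54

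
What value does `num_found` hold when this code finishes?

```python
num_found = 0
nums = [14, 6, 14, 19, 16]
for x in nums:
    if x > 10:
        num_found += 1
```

Let's trace through this code step by step.

Initialize: num_found = 0
Initialize: nums = [14, 6, 14, 19, 16]
Entering loop: for x in nums:

After execution: num_found = 4
4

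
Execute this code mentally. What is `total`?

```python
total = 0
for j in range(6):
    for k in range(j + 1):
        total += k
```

Let's trace through this code step by step.

Initialize: total = 0
Entering loop: for j in range(6):

After execution: total = 35
35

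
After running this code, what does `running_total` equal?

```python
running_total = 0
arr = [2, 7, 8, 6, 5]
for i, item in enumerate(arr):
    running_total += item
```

Let's trace through this code step by step.

Initialize: running_total = 0
Initialize: arr = [2, 7, 8, 6, 5]
Entering loop: for i, item in enumerate(arr):

After execution: running_total = 28
28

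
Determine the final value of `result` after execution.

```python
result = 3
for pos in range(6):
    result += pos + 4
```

Let's trace through this code step by step.

Initialize: result = 3
Entering loop: for pos in range(6):

After execution: result = 42
42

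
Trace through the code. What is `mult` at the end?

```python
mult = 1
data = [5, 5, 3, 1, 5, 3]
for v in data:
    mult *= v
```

Let's trace through this code step by step.

Initialize: mult = 1
Initialize: data = [5, 5, 3, 1, 5, 3]
Entering loop: for v in data:

After execution: mult = 1125
1125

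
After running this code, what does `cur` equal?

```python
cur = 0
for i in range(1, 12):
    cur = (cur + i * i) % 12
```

Let's trace through this code step by step.

Initialize: cur = 0
Entering loop: for i in range(1, 12):

After execution: cur = 2
2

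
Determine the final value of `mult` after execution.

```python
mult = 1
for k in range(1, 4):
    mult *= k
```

Let's trace through this code step by step.

Initialize: mult = 1
Entering loop: for k in range(1, 4):

After execution: mult = 6
6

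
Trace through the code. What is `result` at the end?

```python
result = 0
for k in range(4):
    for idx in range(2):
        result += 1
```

Let's trace through this code step by step.

Initialize: result = 0
Entering loop: for k in range(4):

After execution: result = 8
8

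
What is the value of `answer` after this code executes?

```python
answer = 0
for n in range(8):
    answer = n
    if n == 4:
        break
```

Let's trace through this code step by step.

Initialize: answer = 0
Entering loop: for n in range(8):

After execution: answer = 4
4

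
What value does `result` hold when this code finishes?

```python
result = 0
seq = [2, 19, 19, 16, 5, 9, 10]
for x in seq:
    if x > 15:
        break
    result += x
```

Let's trace through this code step by step.

Initialize: result = 0
Initialize: seq = [2, 19, 19, 16, 5, 9, 10]
Entering loop: for x in seq:

After execution: result = 2
2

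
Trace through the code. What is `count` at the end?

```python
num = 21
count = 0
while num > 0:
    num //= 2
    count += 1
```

Let's trace through this code step by step.

Initialize: num = 21
Initialize: count = 0
Entering loop: while num > 0:

After execution: count = 5
5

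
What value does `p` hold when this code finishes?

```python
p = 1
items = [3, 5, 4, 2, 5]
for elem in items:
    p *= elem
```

Let's trace through this code step by step.

Initialize: p = 1
Initialize: items = [3, 5, 4, 2, 5]
Entering loop: for elem in items:

After execution: p = 600
600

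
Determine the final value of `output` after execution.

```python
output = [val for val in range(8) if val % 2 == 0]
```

Let's trace through this code step by step.

Initialize: output = [val for val in range(8) if val % 2 == 0]

After execution: output = [0, 2, 4, 6]
[0, 2, 4, 6]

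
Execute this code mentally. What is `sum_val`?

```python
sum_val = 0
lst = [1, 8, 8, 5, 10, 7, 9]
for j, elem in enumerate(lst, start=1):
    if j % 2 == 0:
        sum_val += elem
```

Let's trace through this code step by step.

Initialize: sum_val = 0
Initialize: lst = [1, 8, 8, 5, 10, 7, 9]
Entering loop: for j, elem in enumerate(lst, start=1):

After execution: sum_val = 20
20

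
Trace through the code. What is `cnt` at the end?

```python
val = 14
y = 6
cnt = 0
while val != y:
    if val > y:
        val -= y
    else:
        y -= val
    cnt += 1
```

Let's trace through this code step by step.

Initialize: val = 14
Initialize: y = 6
Initialize: cnt = 0
Entering loop: while val != y:

After execution: cnt = 4
4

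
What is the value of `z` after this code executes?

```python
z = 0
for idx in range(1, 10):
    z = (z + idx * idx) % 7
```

Let's trace through this code step by step.

Initialize: z = 0
Entering loop: for idx in range(1, 10):

After execution: z = 5
5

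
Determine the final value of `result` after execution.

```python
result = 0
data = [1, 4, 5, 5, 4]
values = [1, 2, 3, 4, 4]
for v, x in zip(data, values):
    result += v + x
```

Let's trace through this code step by step.

Initialize: result = 0
Initialize: data = [1, 4, 5, 5, 4]
Initialize: values = [1, 2, 3, 4, 4]
Entering loop: for v, x in zip(data, values):

After execution: result = 33
33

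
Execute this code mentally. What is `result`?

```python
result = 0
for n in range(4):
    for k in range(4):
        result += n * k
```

Let's trace through this code step by step.

Initialize: result = 0
Entering loop: for n in range(4):

After execution: result = 36
36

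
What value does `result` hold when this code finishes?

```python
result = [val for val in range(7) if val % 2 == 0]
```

Let's trace through this code step by step.

Initialize: result = [val for val in range(7) if val % 2 == 0]

After execution: result = [0, 2, 4, 6]
[0, 2, 4, 6]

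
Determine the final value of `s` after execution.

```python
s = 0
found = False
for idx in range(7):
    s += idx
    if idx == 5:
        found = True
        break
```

Let's trace through this code step by step.

Initialize: s = 0
Initialize: found = False
Entering loop: for idx in range(7):

After execution: s = 15
15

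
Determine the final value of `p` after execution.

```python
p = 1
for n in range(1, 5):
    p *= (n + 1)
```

Let's trace through this code step by step.

Initialize: p = 1
Entering loop: for n in range(1, 5):

After execution: p = 120
120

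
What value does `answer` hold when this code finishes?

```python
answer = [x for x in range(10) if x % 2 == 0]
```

Let's trace through this code step by step.

Initialize: answer = [x for x in range(10) if x % 2 == 0]

After execution: answer = [0, 2, 4, 6, 8]
[0, 2, 4, 6, 8]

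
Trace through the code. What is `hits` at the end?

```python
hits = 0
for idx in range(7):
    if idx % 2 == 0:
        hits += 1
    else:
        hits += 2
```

Let's trace through this code step by step.

Initialize: hits = 0
Entering loop: for idx in range(7):

After execution: hits = 10
10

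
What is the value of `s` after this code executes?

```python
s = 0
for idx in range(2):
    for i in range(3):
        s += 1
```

Let's trace through this code step by step.

Initialize: s = 0
Entering loop: for idx in range(2):

After execution: s = 6
6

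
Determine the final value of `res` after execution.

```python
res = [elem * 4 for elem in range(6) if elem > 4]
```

Let's trace through this code step by step.

Initialize: res = [elem * 4 for elem in range(6) if elem > 4]

After execution: res = [20]
[20]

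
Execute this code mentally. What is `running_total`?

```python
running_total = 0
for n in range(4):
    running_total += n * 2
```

Let's trace through this code step by step.

Initialize: running_total = 0
Entering loop: for n in range(4):

After execution: running_total = 12
12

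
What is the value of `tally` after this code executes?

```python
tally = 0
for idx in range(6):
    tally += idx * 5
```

Let's trace through this code step by step.

Initialize: tally = 0
Entering loop: for idx in range(6):

After execution: tally = 75
75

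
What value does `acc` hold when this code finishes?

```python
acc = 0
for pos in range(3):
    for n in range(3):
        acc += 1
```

Let's trace through this code step by step.

Initialize: acc = 0
Entering loop: for pos in range(3):

After execution: acc = 9
9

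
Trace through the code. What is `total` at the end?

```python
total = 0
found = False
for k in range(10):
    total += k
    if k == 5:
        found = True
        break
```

Let's trace through this code step by step.

Initialize: total = 0
Initialize: found = False
Entering loop: for k in range(10):

After execution: total = 15
15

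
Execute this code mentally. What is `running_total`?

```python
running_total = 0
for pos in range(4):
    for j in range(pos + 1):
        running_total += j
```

Let's trace through this code step by step.

Initialize: running_total = 0
Entering loop: for pos in range(4):

After execution: running_total = 10
10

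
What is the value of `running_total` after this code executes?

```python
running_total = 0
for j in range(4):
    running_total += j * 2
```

Let's trace through this code step by step.

Initialize: running_total = 0
Entering loop: for j in range(4):

After execution: running_total = 12
12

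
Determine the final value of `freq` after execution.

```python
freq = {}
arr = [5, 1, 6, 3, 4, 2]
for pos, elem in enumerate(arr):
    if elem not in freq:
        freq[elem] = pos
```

Let's trace through this code step by step.

Initialize: freq = {}
Initialize: arr = [5, 1, 6, 3, 4, 2]
Entering loop: for pos, elem in enumerate(arr):

After execution: freq = {5: 0, 1: 1, 6: 2, 3: 3, 4: 4, 2: 5}
{5: 0, 1: 1, 6: 2, 3: 3, 4: 4, 2: 5}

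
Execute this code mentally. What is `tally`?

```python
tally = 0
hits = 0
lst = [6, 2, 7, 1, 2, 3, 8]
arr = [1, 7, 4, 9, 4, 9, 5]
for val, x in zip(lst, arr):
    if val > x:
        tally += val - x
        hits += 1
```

Let's trace through this code step by step.

Initialize: tally = 0
Initialize: hits = 0
Initialize: lst = [6, 2, 7, 1, 2, 3, 8]
Initialize: arr = [1, 7, 4, 9, 4, 9, 5]
Entering loop: for val, x in zip(lst, arr):

After execution: tally = 11
11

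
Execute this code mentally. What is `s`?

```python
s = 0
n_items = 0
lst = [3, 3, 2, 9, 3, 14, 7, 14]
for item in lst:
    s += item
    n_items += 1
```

Let's trace through this code step by step.

Initialize: s = 0
Initialize: n_items = 0
Initialize: lst = [3, 3, 2, 9, 3, 14, 7, 14]
Entering loop: for item in lst:

After execution: s = 55
55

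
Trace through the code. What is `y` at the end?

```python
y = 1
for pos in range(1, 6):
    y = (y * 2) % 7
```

Let's trace through this code step by step.

Initialize: y = 1
Entering loop: for pos in range(1, 6):

After execution: y = 4
4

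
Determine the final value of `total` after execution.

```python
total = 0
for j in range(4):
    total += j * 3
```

Let's trace through this code step by step.

Initialize: total = 0
Entering loop: for j in range(4):

After execution: total = 18
18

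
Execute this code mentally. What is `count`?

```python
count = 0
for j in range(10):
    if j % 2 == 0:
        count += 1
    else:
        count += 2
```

Let's trace through this code step by step.

Initialize: count = 0
Entering loop: for j in range(10):

After execution: count = 15
15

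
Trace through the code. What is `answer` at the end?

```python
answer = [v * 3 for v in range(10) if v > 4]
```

Let's trace through this code step by step.

Initialize: answer = [v * 3 for v in range(10) if v > 4]

After execution: answer = [15, 18, 21, 24, 27]
[15, 18, 21, 24, 27]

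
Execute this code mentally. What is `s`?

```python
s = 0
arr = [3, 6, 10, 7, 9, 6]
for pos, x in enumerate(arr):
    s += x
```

Let's trace through this code step by step.

Initialize: s = 0
Initialize: arr = [3, 6, 10, 7, 9, 6]
Entering loop: for pos, x in enumerate(arr):

After execution: s = 41
41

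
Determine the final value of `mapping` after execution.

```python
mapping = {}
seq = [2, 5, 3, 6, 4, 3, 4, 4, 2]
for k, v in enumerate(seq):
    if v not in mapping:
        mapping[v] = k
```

Let's trace through this code step by step.

Initialize: mapping = {}
Initialize: seq = [2, 5, 3, 6, 4, 3, 4, 4, 2]
Entering loop: for k, v in enumerate(seq):

After execution: mapping = {2: 0, 5: 1, 3: 2, 6: 3, 4: 4}
{2: 0, 5: 1, 3: 2, 6: 3, 4: 4}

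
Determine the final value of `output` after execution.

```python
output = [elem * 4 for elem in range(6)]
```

Let's trace through this code step by step.

Initialize: output = [elem * 4 for elem in range(6)]

After execution: output = [0, 4, 8, 12, 16, 20]
[0, 4, 8, 12, 16, 20]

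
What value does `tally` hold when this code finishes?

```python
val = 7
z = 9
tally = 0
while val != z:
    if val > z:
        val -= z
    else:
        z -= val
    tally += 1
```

Let's trace through this code step by step.

Initialize: val = 7
Initialize: z = 9
Initialize: tally = 0
Entering loop: while val != z:

After execution: tally = 5
5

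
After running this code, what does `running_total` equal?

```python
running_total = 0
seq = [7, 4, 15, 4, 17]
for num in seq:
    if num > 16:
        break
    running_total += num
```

Let's trace through this code step by step.

Initialize: running_total = 0
Initialize: seq = [7, 4, 15, 4, 17]
Entering loop: for num in seq:

After execution: running_total = 30
30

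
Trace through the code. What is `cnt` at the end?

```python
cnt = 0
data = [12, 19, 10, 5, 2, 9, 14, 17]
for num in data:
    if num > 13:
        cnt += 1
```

Let's trace through this code step by step.

Initialize: cnt = 0
Initialize: data = [12, 19, 10, 5, 2, 9, 14, 17]
Entering loop: for num in data:

After execution: cnt = 3
3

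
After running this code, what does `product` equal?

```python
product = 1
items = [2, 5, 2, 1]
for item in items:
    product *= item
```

Let's trace through this code step by step.

Initialize: product = 1
Initialize: items = [2, 5, 2, 1]
Entering loop: for item in items:

After execution: product = 20
20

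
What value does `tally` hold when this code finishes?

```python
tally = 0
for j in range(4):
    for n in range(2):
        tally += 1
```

Let's trace through this code step by step.

Initialize: tally = 0
Entering loop: for j in range(4):

After execution: tally = 8
8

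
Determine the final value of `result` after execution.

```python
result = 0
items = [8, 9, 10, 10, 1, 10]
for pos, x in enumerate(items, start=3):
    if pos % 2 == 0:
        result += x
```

Let's trace through this code step by step.

Initialize: result = 0
Initialize: items = [8, 9, 10, 10, 1, 10]
Entering loop: for pos, x in enumerate(items, start=3):

After execution: result = 29
29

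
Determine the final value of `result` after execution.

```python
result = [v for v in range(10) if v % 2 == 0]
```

Let's trace through this code step by step.

Initialize: result = [v for v in range(10) if v % 2 == 0]

After execution: result = [0, 2, 4, 6, 8]
[0, 2, 4, 6, 8]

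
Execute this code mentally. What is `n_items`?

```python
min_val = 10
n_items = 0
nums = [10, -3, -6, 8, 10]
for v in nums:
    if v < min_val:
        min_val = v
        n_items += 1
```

Let's trace through this code step by step.

Initialize: min_val = 10
Initialize: n_items = 0
Initialize: nums = [10, -3, -6, 8, 10]
Entering loop: for v in nums:

After execution: n_items = 2
2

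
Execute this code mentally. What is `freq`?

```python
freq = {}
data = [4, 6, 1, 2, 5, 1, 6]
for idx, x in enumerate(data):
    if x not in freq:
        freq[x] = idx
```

Let's trace through this code step by step.

Initialize: freq = {}
Initialize: data = [4, 6, 1, 2, 5, 1, 6]
Entering loop: for idx, x in enumerate(data):

After execution: freq = {4: 0, 6: 1, 1: 2, 2: 3, 5: 4}
{4: 0, 6: 1, 1: 2, 2: 3, 5: 4}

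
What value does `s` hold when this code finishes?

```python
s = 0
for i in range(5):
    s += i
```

Let's trace through this code step by step.

Initialize: s = 0
Entering loop: for i in range(5):

After execution: s = 10
10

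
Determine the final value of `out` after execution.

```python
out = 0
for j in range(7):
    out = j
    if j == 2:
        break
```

Let's trace through this code step by step.

Initialize: out = 0
Entering loop: for j in range(7):

After execution: out = 2
2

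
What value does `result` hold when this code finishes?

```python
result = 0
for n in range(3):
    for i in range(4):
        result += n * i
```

Let's trace through this code step by step.

Initialize: result = 0
Entering loop: for n in range(3):

After execution: result = 18
18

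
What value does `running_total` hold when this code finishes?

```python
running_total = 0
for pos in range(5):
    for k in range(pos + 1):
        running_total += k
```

Let's trace through this code step by step.

Initialize: running_total = 0
Entering loop: for pos in range(5):

After execution: running_total = 20
20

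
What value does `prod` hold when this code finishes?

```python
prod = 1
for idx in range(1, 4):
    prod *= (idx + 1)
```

Let's trace through this code step by step.

Initialize: prod = 1
Entering loop: for idx in range(1, 4):

After execution: prod = 24
24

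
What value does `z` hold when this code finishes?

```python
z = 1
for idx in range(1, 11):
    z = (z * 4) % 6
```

Let's trace through this code step by step.

Initialize: z = 1
Entering loop: for idx in range(1, 11):

After execution: z = 4
4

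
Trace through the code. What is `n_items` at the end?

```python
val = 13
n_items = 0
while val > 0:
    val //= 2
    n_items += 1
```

Let's trace through this code step by step.

Initialize: val = 13
Initialize: n_items = 0
Entering loop: while val > 0:

After execution: n_items = 4
4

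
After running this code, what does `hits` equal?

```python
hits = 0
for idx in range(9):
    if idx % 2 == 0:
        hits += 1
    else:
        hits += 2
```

Let's trace through this code step by step.

Initialize: hits = 0
Entering loop: for idx in range(9):

After execution: hits = 13
13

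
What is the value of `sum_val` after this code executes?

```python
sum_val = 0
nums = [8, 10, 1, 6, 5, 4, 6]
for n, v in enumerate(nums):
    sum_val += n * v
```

Let's trace through this code step by step.

Initialize: sum_val = 0
Initialize: nums = [8, 10, 1, 6, 5, 4, 6]
Entering loop: for n, v in enumerate(nums):

After execution: sum_val = 106
106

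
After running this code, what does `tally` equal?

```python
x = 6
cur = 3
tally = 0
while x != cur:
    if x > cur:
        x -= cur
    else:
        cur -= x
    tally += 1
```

Let's trace through this code step by step.

Initialize: x = 6
Initialize: cur = 3
Initialize: tally = 0
Entering loop: while x != cur:

After execution: tally = 1
1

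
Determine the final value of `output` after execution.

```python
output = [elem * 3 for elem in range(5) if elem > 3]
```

Let's trace through this code step by step.

Initialize: output = [elem * 3 for elem in range(5) if elem > 3]

After execution: output = [12]
[12]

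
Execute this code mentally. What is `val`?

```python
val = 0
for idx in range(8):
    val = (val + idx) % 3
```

Let's trace through this code step by step.

Initialize: val = 0
Entering loop: for idx in range(8):

After execution: val = 1
1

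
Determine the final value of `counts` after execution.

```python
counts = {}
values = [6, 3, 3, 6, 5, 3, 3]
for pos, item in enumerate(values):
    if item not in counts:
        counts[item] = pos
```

Let's trace through this code step by step.

Initialize: counts = {}
Initialize: values = [6, 3, 3, 6, 5, 3, 3]
Entering loop: for pos, item in enumerate(values):

After execution: counts = {6: 0, 3: 1, 5: 4}
{6: 0, 3: 1, 5: 4}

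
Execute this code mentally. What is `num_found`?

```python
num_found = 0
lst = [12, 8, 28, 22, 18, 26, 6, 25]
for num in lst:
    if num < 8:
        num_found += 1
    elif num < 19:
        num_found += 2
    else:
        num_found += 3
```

Let's trace through this code step by step.

Initialize: num_found = 0
Initialize: lst = [12, 8, 28, 22, 18, 26, 6, 25]
Entering loop: for num in lst:

After execution: num_found = 19
19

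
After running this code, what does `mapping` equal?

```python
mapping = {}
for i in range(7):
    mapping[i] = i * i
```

Let's trace through this code step by step.

Initialize: mapping = {}
Entering loop: for i in range(7):

After execution: mapping = {0: 0, 1: 1, 2: 4, 3: 9, 4: 16, 5: 25, 6: 36}
{0: 0, 1: 1, 2: 4, 3: 9, 4: 16, 5: 25, 6: 36}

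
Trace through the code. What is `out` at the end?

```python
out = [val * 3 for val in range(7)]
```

Let's trace through this code step by step.

Initialize: out = [val * 3 for val in range(7)]

After execution: out = [0, 3, 6, 9, 12, 15, 18]
[0, 3, 6, 9, 12, 15, 18]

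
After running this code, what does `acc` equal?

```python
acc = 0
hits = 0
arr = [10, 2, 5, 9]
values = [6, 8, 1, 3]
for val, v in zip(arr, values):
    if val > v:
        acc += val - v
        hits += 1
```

Let's trace through this code step by step.

Initialize: acc = 0
Initialize: hits = 0
Initialize: arr = [10, 2, 5, 9]
Initialize: values = [6, 8, 1, 3]
Entering loop: for val, v in zip(arr, values):

After execution: acc = 14
14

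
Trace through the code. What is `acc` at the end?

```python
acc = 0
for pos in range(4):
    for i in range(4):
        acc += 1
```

Let's trace through this code step by step.

Initialize: acc = 0
Entering loop: for pos in range(4):

After execution: acc = 16
16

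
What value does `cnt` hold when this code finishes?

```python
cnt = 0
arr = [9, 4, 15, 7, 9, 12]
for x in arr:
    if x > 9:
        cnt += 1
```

Let's trace through this code step by step.

Initialize: cnt = 0
Initialize: arr = [9, 4, 15, 7, 9, 12]
Entering loop: for x in arr:

After execution: cnt = 2
2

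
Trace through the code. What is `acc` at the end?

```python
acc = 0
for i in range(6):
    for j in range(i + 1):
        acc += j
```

Let's trace through this code step by step.

Initialize: acc = 0
Entering loop: for i in range(6):

After execution: acc = 35
35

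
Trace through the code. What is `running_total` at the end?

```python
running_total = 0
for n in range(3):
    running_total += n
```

Let's trace through this code step by step.

Initialize: running_total = 0
Entering loop: for n in range(3):

After execution: running_total = 3
3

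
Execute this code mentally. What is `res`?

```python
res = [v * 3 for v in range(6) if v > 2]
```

Let's trace through this code step by step.

Initialize: res = [v * 3 for v in range(6) if v > 2]

After execution: res = [9, 12, 15]
[9, 12, 15]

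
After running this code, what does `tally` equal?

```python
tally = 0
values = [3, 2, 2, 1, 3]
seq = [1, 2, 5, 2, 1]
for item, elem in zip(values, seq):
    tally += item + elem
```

Let's trace through this code step by step.

Initialize: tally = 0
Initialize: values = [3, 2, 2, 1, 3]
Initialize: seq = [1, 2, 5, 2, 1]
Entering loop: for item, elem in zip(values, seq):

After execution: tally = 22
22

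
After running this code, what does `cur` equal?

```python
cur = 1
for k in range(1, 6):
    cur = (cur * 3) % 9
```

Let's trace through this code step by step.

Initialize: cur = 1
Entering loop: for k in range(1, 6):

After execution: cur = 0
0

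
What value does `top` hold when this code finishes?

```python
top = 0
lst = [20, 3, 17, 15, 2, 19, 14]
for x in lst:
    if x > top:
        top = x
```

Let's trace through this code step by step.

Initialize: top = 0
Initialize: lst = [20, 3, 17, 15, 2, 19, 14]
Entering loop: for x in lst:

After execution: top = 20
20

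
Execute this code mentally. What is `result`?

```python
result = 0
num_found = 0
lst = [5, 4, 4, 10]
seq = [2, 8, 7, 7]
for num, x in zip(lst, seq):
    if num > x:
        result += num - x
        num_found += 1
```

Let's trace through this code step by step.

Initialize: result = 0
Initialize: num_found = 0
Initialize: lst = [5, 4, 4, 10]
Initialize: seq = [2, 8, 7, 7]
Entering loop: for num, x in zip(lst, seq):

After execution: result = 6
6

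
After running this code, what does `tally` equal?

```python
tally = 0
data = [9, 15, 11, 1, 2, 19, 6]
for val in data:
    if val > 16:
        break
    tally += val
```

Let's trace through this code step by step.

Initialize: tally = 0
Initialize: data = [9, 15, 11, 1, 2, 19, 6]
Entering loop: for val in data:

After execution: tally = 38
38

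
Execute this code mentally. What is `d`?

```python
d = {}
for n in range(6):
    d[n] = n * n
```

Let's trace through this code step by step.

Initialize: d = {}
Entering loop: for n in range(6):

After execution: d = {0: 0, 1: 1, 2: 4, 3: 9, 4: 16, 5: 25}
{0: 0, 1: 1, 2: 4, 3: 9, 4: 16, 5: 25}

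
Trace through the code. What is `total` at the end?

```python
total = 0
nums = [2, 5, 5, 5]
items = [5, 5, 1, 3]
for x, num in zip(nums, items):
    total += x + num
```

Let's trace through this code step by step.

Initialize: total = 0
Initialize: nums = [2, 5, 5, 5]
Initialize: items = [5, 5, 1, 3]
Entering loop: for x, num in zip(nums, items):

After execution: total = 31
31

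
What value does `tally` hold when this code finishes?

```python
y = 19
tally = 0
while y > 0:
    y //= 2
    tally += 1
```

Let's trace through this code step by step.

Initialize: y = 19
Initialize: tally = 0
Entering loop: while y > 0:

After execution: tally = 5
5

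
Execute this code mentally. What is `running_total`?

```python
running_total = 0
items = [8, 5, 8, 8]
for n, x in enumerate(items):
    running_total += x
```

Let's trace through this code step by step.

Initialize: running_total = 0
Initialize: items = [8, 5, 8, 8]
Entering loop: for n, x in enumerate(items):

After execution: running_total = 29
29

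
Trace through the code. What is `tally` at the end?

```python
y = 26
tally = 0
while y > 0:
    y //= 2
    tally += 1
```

Let's trace through this code step by step.

Initialize: y = 26
Initialize: tally = 0
Entering loop: while y > 0:

After execution: tally = 5
5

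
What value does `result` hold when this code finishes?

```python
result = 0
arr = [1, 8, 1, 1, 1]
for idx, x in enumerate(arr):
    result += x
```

Let's trace through this code step by step.

Initialize: result = 0
Initialize: arr = [1, 8, 1, 1, 1]
Entering loop: for idx, x in enumerate(arr):

After execution: result = 12
12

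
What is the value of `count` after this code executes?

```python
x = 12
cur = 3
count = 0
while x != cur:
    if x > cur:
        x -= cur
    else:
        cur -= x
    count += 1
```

Let's trace through this code step by step.

Initialize: x = 12
Initialize: cur = 3
Initialize: count = 0
Entering loop: while x != cur:

After execution: count = 3
3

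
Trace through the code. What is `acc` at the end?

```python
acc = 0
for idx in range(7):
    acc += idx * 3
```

Let's trace through this code step by step.

Initialize: acc = 0
Entering loop: for idx in range(7):

After execution: acc = 63
63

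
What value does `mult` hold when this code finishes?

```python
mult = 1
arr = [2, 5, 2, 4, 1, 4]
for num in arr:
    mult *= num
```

Let's trace through this code step by step.

Initialize: mult = 1
Initialize: arr = [2, 5, 2, 4, 1, 4]
Entering loop: for num in arr:

After execution: mult = 320
320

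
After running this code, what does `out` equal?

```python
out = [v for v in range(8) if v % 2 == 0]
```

Let's trace through this code step by step.

Initialize: out = [v for v in range(8) if v % 2 == 0]

After execution: out = [0, 2, 4, 6]
[0, 2, 4, 6]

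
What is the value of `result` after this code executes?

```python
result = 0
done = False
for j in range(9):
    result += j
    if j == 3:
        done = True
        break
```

Let's trace through this code step by step.

Initialize: result = 0
Initialize: done = False
Entering loop: for j in range(9):

After execution: result = 6
6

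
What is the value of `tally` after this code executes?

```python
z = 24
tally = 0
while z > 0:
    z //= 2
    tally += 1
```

Let's trace through this code step by step.

Initialize: z = 24
Initialize: tally = 0
Entering loop: while z > 0:

After execution: tally = 5
5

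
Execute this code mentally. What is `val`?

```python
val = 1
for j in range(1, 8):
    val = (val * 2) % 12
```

Let's trace through this code step by step.

Initialize: val = 1
Entering loop: for j in range(1, 8):

After execution: val = 8
8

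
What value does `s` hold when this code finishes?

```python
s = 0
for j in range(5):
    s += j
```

Let's trace through this code step by step.

Initialize: s = 0
Entering loop: for j in range(5):

After execution: s = 10
10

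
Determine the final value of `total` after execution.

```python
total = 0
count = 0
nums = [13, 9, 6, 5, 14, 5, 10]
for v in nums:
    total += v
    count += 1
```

Let's trace through this code step by step.

Initialize: total = 0
Initialize: count = 0
Initialize: nums = [13, 9, 6, 5, 14, 5, 10]
Entering loop: for v in nums:

After execution: total = 62
62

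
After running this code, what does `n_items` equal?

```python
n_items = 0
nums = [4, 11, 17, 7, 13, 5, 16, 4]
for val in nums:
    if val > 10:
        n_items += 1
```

Let's trace through this code step by step.

Initialize: n_items = 0
Initialize: nums = [4, 11, 17, 7, 13, 5, 16, 4]
Entering loop: for val in nums:

After execution: n_items = 4
4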